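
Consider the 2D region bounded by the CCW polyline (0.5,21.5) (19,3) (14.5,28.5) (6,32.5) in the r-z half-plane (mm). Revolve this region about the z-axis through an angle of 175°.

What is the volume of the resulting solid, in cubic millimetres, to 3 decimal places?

Profile (r,z), 4 vertices: (0.5,21.5) (19,3) (14.5,28.5) (6,32.5)
edge 0: (0.5,21.5)→(19,3)  cross = 0.5·3 − 19·21.5 = -407.0000; (r_i+r_j)·cross = 19.5·-407.0000 = -7936.5000
edge 1: (19,3)→(14.5,28.5)  cross = 19·28.5 − 14.5·3 = 498.0000; (r_i+r_j)·cross = 33.5·498.0000 = 16683.0000
edge 2: (14.5,28.5)→(6,32.5)  cross = 14.5·32.5 − 6·28.5 = 300.2500; (r_i+r_j)·cross = 20.5·300.2500 = 6155.1250
edge 3: (6,32.5)→(0.5,21.5)  cross = 6·21.5 − 0.5·32.5 = 112.7500; (r_i+r_j)·cross = 6.5·112.7500 = 732.8750
Σcross = 504.0000 → A = |Σcross|/2 = 252.0000 mm²
Σ(r_i+r_j)·cross = 15634.5000 → first moment M = |Σ|/6 = 2605.7500
R_c = M/A = 2605.7500/252.0000 = 10.3403 mm
θ = 175° = 3.054326 rad
V = θ·R_c·A = 3.054326·10.3403·252.0000 = 7958.810 mm³

Volume = 7958.810 mm³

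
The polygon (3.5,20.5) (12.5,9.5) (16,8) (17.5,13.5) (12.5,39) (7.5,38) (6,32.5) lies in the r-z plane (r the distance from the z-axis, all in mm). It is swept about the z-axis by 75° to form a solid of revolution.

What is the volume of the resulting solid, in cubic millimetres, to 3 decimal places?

Volume = 3678.063 mm³

Profile (r,z), 7 vertices: (3.5,20.5) (12.5,9.5) (16,8) (17.5,13.5) (12.5,39) (7.5,38) (6,32.5)
edge 0: (3.5,20.5)→(12.5,9.5)  cross = 3.5·9.5 − 12.5·20.5 = -223.0000; (r_i+r_j)·cross = 16·-223.0000 = -3568.0000
edge 1: (12.5,9.5)→(16,8)  cross = 12.5·8 − 16·9.5 = -52.0000; (r_i+r_j)·cross = 28.5·-52.0000 = -1482.0000
edge 2: (16,8)→(17.5,13.5)  cross = 16·13.5 − 17.5·8 = 76.0000; (r_i+r_j)·cross = 33.5·76.0000 = 2546.0000
edge 3: (17.5,13.5)→(12.5,39)  cross = 17.5·39 − 12.5·13.5 = 513.7500; (r_i+r_j)·cross = 30·513.7500 = 15412.5000
edge 4: (12.5,39)→(7.5,38)  cross = 12.5·38 − 7.5·39 = 182.5000; (r_i+r_j)·cross = 20·182.5000 = 3650.0000
edge 5: (7.5,38)→(6,32.5)  cross = 7.5·32.5 − 6·38 = 15.7500; (r_i+r_j)·cross = 13.5·15.7500 = 212.6250
edge 6: (6,32.5)→(3.5,20.5)  cross = 6·20.5 − 3.5·32.5 = 9.2500; (r_i+r_j)·cross = 9.5·9.2500 = 87.8750
Σcross = 522.2500 → A = |Σcross|/2 = 261.1250 mm²
Σ(r_i+r_j)·cross = 16859.0000 → first moment M = |Σ|/6 = 2809.8333
R_c = M/A = 2809.8333/261.1250 = 10.7605 mm
θ = 75° = 1.308997 rad
V = θ·R_c·A = 1.308997·10.7605·261.1250 = 3678.063 mm³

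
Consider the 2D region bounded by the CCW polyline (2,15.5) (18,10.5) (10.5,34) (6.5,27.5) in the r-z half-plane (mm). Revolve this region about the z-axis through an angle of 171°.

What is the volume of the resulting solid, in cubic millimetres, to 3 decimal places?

Profile (r,z), 4 vertices: (2,15.5) (18,10.5) (10.5,34) (6.5,27.5)
edge 0: (2,15.5)→(18,10.5)  cross = 2·10.5 − 18·15.5 = -258.0000; (r_i+r_j)·cross = 20·-258.0000 = -5160.0000
edge 1: (18,10.5)→(10.5,34)  cross = 18·34 − 10.5·10.5 = 501.7500; (r_i+r_j)·cross = 28.5·501.7500 = 14299.8750
edge 2: (10.5,34)→(6.5,27.5)  cross = 10.5·27.5 − 6.5·34 = 67.7500; (r_i+r_j)·cross = 17·67.7500 = 1151.7500
edge 3: (6.5,27.5)→(2,15.5)  cross = 6.5·15.5 − 2·27.5 = 45.7500; (r_i+r_j)·cross = 8.5·45.7500 = 388.8750
Σcross = 357.2500 → A = |Σcross|/2 = 178.6250 mm²
Σ(r_i+r_j)·cross = 10680.5000 → first moment M = |Σ|/6 = 1780.0833
R_c = M/A = 1780.0833/178.6250 = 9.9655 mm
θ = 171° = 2.984513 rad
V = θ·R_c·A = 2.984513·9.9655·178.6250 = 5312.682 mm³

Volume = 5312.682 mm³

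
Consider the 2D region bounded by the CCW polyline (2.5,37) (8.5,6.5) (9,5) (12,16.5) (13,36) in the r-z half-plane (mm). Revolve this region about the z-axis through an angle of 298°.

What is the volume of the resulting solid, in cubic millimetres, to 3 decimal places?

Profile (r,z), 5 vertices: (2.5,37) (8.5,6.5) (9,5) (12,16.5) (13,36)
edge 0: (2.5,37)→(8.5,6.5)  cross = 2.5·6.5 − 8.5·37 = -298.2500; (r_i+r_j)·cross = 11·-298.2500 = -3280.7500
edge 1: (8.5,6.5)→(9,5)  cross = 8.5·5 − 9·6.5 = -16.0000; (r_i+r_j)·cross = 17.5·-16.0000 = -280.0000
edge 2: (9,5)→(12,16.5)  cross = 9·16.5 − 12·5 = 88.5000; (r_i+r_j)·cross = 21·88.5000 = 1858.5000
edge 3: (12,16.5)→(13,36)  cross = 12·36 − 13·16.5 = 217.5000; (r_i+r_j)·cross = 25·217.5000 = 5437.5000
edge 4: (13,36)→(2.5,37)  cross = 13·37 − 2.5·36 = 391.0000; (r_i+r_j)·cross = 15.5·391.0000 = 6060.5000
Σcross = 382.7500 → A = |Σcross|/2 = 191.3750 mm²
Σ(r_i+r_j)·cross = 9795.7500 → first moment M = |Σ|/6 = 1632.6250
R_c = M/A = 1632.6250/191.3750 = 8.5310 mm
θ = 298° = 5.201081 rad
V = θ·R_c·A = 5.201081·8.5310·191.3750 = 8491.415 mm³

Volume = 8491.415 mm³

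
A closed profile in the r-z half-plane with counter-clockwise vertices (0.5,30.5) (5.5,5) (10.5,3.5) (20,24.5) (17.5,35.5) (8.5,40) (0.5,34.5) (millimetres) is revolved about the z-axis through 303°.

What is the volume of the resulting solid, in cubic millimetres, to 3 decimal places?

Profile (r,z), 7 vertices: (0.5,30.5) (5.5,5) (10.5,3.5) (20,24.5) (17.5,35.5) (8.5,40) (0.5,34.5)
edge 0: (0.5,30.5)→(5.5,5)  cross = 0.5·5 − 5.5·30.5 = -165.2500; (r_i+r_j)·cross = 6·-165.2500 = -991.5000
edge 1: (5.5,5)→(10.5,3.5)  cross = 5.5·3.5 − 10.5·5 = -33.2500; (r_i+r_j)·cross = 16·-33.2500 = -532.0000
edge 2: (10.5,3.5)→(20,24.5)  cross = 10.5·24.5 − 20·3.5 = 187.2500; (r_i+r_j)·cross = 30.5·187.2500 = 5711.1250
edge 3: (20,24.5)→(17.5,35.5)  cross = 20·35.5 − 17.5·24.5 = 281.2500; (r_i+r_j)·cross = 37.5·281.2500 = 10546.8750
edge 4: (17.5,35.5)→(8.5,40)  cross = 17.5·40 − 8.5·35.5 = 398.2500; (r_i+r_j)·cross = 26·398.2500 = 10354.5000
edge 5: (8.5,40)→(0.5,34.5)  cross = 8.5·34.5 − 0.5·40 = 273.2500; (r_i+r_j)·cross = 9·273.2500 = 2459.2500
edge 6: (0.5,34.5)→(0.5,30.5)  cross = 0.5·30.5 − 0.5·34.5 = -2.0000; (r_i+r_j)·cross = 1·-2.0000 = -2.0000
Σcross = 939.5000 → A = |Σcross|/2 = 469.7500 mm²
Σ(r_i+r_j)·cross = 27546.2500 → first moment M = |Σ|/6 = 4591.0417
R_c = M/A = 4591.0417/469.7500 = 9.7734 mm
θ = 303° = 5.288348 rad
V = θ·R_c·A = 5.288348·9.7734·469.7500 = 24279.024 mm³

Volume = 24279.024 mm³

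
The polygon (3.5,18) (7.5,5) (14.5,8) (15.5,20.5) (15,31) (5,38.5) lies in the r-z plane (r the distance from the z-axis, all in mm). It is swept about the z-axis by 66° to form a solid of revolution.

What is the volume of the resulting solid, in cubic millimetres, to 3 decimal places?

Volume = 3259.182 mm³

Profile (r,z), 6 vertices: (3.5,18) (7.5,5) (14.5,8) (15.5,20.5) (15,31) (5,38.5)
edge 0: (3.5,18)→(7.5,5)  cross = 3.5·5 − 7.5·18 = -117.5000; (r_i+r_j)·cross = 11·-117.5000 = -1292.5000
edge 1: (7.5,5)→(14.5,8)  cross = 7.5·8 − 14.5·5 = -12.5000; (r_i+r_j)·cross = 22·-12.5000 = -275.0000
edge 2: (14.5,8)→(15.5,20.5)  cross = 14.5·20.5 − 15.5·8 = 173.2500; (r_i+r_j)·cross = 30·173.2500 = 5197.5000
edge 3: (15.5,20.5)→(15,31)  cross = 15.5·31 − 15·20.5 = 173.0000; (r_i+r_j)·cross = 30.5·173.0000 = 5276.5000
edge 4: (15,31)→(5,38.5)  cross = 15·38.5 − 5·31 = 422.5000; (r_i+r_j)·cross = 20·422.5000 = 8450.0000
edge 5: (5,38.5)→(3.5,18)  cross = 5·18 − 3.5·38.5 = -44.7500; (r_i+r_j)·cross = 8.5·-44.7500 = -380.3750
Σcross = 594.0000 → A = |Σcross|/2 = 297.0000 mm²
Σ(r_i+r_j)·cross = 16976.1250 → first moment M = |Σ|/6 = 2829.3542
R_c = M/A = 2829.3542/297.0000 = 9.5264 mm
θ = 66° = 1.151917 rad
V = θ·R_c·A = 1.151917·9.5264·297.0000 = 3259.182 mm³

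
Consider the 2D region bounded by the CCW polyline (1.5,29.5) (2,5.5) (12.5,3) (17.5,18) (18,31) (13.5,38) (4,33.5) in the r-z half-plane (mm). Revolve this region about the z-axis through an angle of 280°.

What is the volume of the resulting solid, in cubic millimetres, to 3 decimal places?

Profile (r,z), 7 vertices: (1.5,29.5) (2,5.5) (12.5,3) (17.5,18) (18,31) (13.5,38) (4,33.5)
edge 0: (1.5,29.5)→(2,5.5)  cross = 1.5·5.5 − 2·29.5 = -50.7500; (r_i+r_j)·cross = 3.5·-50.7500 = -177.6250
edge 1: (2,5.5)→(12.5,3)  cross = 2·3 − 12.5·5.5 = -62.7500; (r_i+r_j)·cross = 14.5·-62.7500 = -909.8750
edge 2: (12.5,3)→(17.5,18)  cross = 12.5·18 − 17.5·3 = 172.5000; (r_i+r_j)·cross = 30·172.5000 = 5175.0000
edge 3: (17.5,18)→(18,31)  cross = 17.5·31 − 18·18 = 218.5000; (r_i+r_j)·cross = 35.5·218.5000 = 7756.7500
edge 4: (18,31)→(13.5,38)  cross = 18·38 − 13.5·31 = 265.5000; (r_i+r_j)·cross = 31.5·265.5000 = 8363.2500
edge 5: (13.5,38)→(4,33.5)  cross = 13.5·33.5 − 4·38 = 300.2500; (r_i+r_j)·cross = 17.5·300.2500 = 5254.3750
edge 6: (4,33.5)→(1.5,29.5)  cross = 4·29.5 − 1.5·33.5 = 67.7500; (r_i+r_j)·cross = 5.5·67.7500 = 372.6250
Σcross = 911.0000 → A = |Σcross|/2 = 455.5000 mm²
Σ(r_i+r_j)·cross = 25834.5000 → first moment M = |Σ|/6 = 4305.7500
R_c = M/A = 4305.7500/455.5000 = 9.4528 mm
θ = 280° = 4.886922 rad
V = θ·R_c·A = 4.886922·9.4528·455.5000 = 21041.864 mm³

Volume = 21041.864 mm³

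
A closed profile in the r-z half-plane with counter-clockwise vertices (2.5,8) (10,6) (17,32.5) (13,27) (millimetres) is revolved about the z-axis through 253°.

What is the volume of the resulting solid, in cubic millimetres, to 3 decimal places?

Profile (r,z), 4 vertices: (2.5,8) (10,6) (17,32.5) (13,27)
edge 0: (2.5,8)→(10,6)  cross = 2.5·6 − 10·8 = -65.0000; (r_i+r_j)·cross = 12.5·-65.0000 = -812.5000
edge 1: (10,6)→(17,32.5)  cross = 10·32.5 − 17·6 = 223.0000; (r_i+r_j)·cross = 27·223.0000 = 6021.0000
edge 2: (17,32.5)→(13,27)  cross = 17·27 − 13·32.5 = 36.5000; (r_i+r_j)·cross = 30·36.5000 = 1095.0000
edge 3: (13,27)→(2.5,8)  cross = 13·8 − 2.5·27 = 36.5000; (r_i+r_j)·cross = 15.5·36.5000 = 565.7500
Σcross = 231.0000 → A = |Σcross|/2 = 115.5000 mm²
Σ(r_i+r_j)·cross = 6869.2500 → first moment M = |Σ|/6 = 1144.8750
R_c = M/A = 1144.8750/115.5000 = 9.9123 mm
θ = 253° = 4.415683 rad
V = θ·R_c·A = 4.415683·9.9123·115.5000 = 5055.405 mm³

Volume = 5055.405 mm³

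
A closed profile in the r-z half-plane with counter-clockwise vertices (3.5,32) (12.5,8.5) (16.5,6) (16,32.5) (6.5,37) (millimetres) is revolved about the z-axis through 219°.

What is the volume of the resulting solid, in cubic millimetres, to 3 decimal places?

Volume = 10093.185 mm³

Profile (r,z), 5 vertices: (3.5,32) (12.5,8.5) (16.5,6) (16,32.5) (6.5,37)
edge 0: (3.5,32)→(12.5,8.5)  cross = 3.5·8.5 − 12.5·32 = -370.2500; (r_i+r_j)·cross = 16·-370.2500 = -5924.0000
edge 1: (12.5,8.5)→(16.5,6)  cross = 12.5·6 − 16.5·8.5 = -65.2500; (r_i+r_j)·cross = 29·-65.2500 = -1892.2500
edge 2: (16.5,6)→(16,32.5)  cross = 16.5·32.5 − 16·6 = 440.2500; (r_i+r_j)·cross = 32.5·440.2500 = 14308.1250
edge 3: (16,32.5)→(6.5,37)  cross = 16·37 − 6.5·32.5 = 380.7500; (r_i+r_j)·cross = 22.5·380.7500 = 8566.8750
edge 4: (6.5,37)→(3.5,32)  cross = 6.5·32 − 3.5·37 = 78.5000; (r_i+r_j)·cross = 10·78.5000 = 785.0000
Σcross = 464.0000 → A = |Σcross|/2 = 232.0000 mm²
Σ(r_i+r_j)·cross = 15843.7500 → first moment M = |Σ|/6 = 2640.6250
R_c = M/A = 2640.6250/232.0000 = 11.3820 mm
θ = 219° = 3.822271 rad
V = θ·R_c·A = 3.822271·11.3820·232.0000 = 10093.185 mm³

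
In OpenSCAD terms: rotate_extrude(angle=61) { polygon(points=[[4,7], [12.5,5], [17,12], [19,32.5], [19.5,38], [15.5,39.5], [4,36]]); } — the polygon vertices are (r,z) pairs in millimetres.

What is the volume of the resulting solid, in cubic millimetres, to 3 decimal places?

Profile (r,z), 7 vertices: (4,7) (12.5,5) (17,12) (19,32.5) (19.5,38) (15.5,39.5) (4,36)
edge 0: (4,7)→(12.5,5)  cross = 4·5 − 12.5·7 = -67.5000; (r_i+r_j)·cross = 16.5·-67.5000 = -1113.7500
edge 1: (12.5,5)→(17,12)  cross = 12.5·12 − 17·5 = 65.0000; (r_i+r_j)·cross = 29.5·65.0000 = 1917.5000
edge 2: (17,12)→(19,32.5)  cross = 17·32.5 − 19·12 = 324.5000; (r_i+r_j)·cross = 36·324.5000 = 11682.0000
edge 3: (19,32.5)→(19.5,38)  cross = 19·38 − 19.5·32.5 = 88.2500; (r_i+r_j)·cross = 38.5·88.2500 = 3397.6250
edge 4: (19.5,38)→(15.5,39.5)  cross = 19.5·39.5 − 15.5·38 = 181.2500; (r_i+r_j)·cross = 35·181.2500 = 6343.7500
edge 5: (15.5,39.5)→(4,36)  cross = 15.5·36 − 4·39.5 = 400.0000; (r_i+r_j)·cross = 19.5·400.0000 = 7800.0000
edge 6: (4,36)→(4,7)  cross = 4·7 − 4·36 = -116.0000; (r_i+r_j)·cross = 8·-116.0000 = -928.0000
Σcross = 875.5000 → A = |Σcross|/2 = 437.7500 mm²
Σ(r_i+r_j)·cross = 29099.1250 → first moment M = |Σ|/6 = 4849.8542
R_c = M/A = 4849.8542/437.7500 = 11.0791 mm
θ = 61° = 1.064651 rad
V = θ·R_c·A = 1.064651·11.0791·437.7500 = 5163.401 mm³

Volume = 5163.401 mm³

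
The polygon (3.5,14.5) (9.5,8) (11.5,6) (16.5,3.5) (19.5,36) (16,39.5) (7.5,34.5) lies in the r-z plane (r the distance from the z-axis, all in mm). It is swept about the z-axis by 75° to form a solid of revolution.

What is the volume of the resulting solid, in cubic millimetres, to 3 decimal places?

Profile (r,z), 7 vertices: (3.5,14.5) (9.5,8) (11.5,6) (16.5,3.5) (19.5,36) (16,39.5) (7.5,34.5)
edge 0: (3.5,14.5)→(9.5,8)  cross = 3.5·8 − 9.5·14.5 = -109.7500; (r_i+r_j)·cross = 13·-109.7500 = -1426.7500
edge 1: (9.5,8)→(11.5,6)  cross = 9.5·6 − 11.5·8 = -35.0000; (r_i+r_j)·cross = 21·-35.0000 = -735.0000
edge 2: (11.5,6)→(16.5,3.5)  cross = 11.5·3.5 − 16.5·6 = -58.7500; (r_i+r_j)·cross = 28·-58.7500 = -1645.0000
edge 3: (16.5,3.5)→(19.5,36)  cross = 16.5·36 − 19.5·3.5 = 525.7500; (r_i+r_j)·cross = 36·525.7500 = 18927.0000
edge 4: (19.5,36)→(16,39.5)  cross = 19.5·39.5 − 16·36 = 194.2500; (r_i+r_j)·cross = 35.5·194.2500 = 6895.8750
edge 5: (16,39.5)→(7.5,34.5)  cross = 16·34.5 − 7.5·39.5 = 255.7500; (r_i+r_j)·cross = 23.5·255.7500 = 6010.1250
edge 6: (7.5,34.5)→(3.5,14.5)  cross = 7.5·14.5 − 3.5·34.5 = -12.0000; (r_i+r_j)·cross = 11·-12.0000 = -132.0000
Σcross = 760.2500 → A = |Σcross|/2 = 380.1250 mm²
Σ(r_i+r_j)·cross = 27894.2500 → first moment M = |Σ|/6 = 4649.0417
R_c = M/A = 4649.0417/380.1250 = 12.2303 mm
θ = 75° = 1.308997 rad
V = θ·R_c·A = 1.308997·12.2303·380.1250 = 6085.581 mm³

Volume = 6085.581 mm³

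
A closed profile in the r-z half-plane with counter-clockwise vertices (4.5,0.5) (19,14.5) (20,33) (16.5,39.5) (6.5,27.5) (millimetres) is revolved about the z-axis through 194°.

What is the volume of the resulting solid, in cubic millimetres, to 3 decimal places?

Volume = 15021.929 mm³

Profile (r,z), 5 vertices: (4.5,0.5) (19,14.5) (20,33) (16.5,39.5) (6.5,27.5)
edge 0: (4.5,0.5)→(19,14.5)  cross = 4.5·14.5 − 19·0.5 = 55.7500; (r_i+r_j)·cross = 23.5·55.7500 = 1310.1250
edge 1: (19,14.5)→(20,33)  cross = 19·33 − 20·14.5 = 337.0000; (r_i+r_j)·cross = 39·337.0000 = 13143.0000
edge 2: (20,33)→(16.5,39.5)  cross = 20·39.5 − 16.5·33 = 245.5000; (r_i+r_j)·cross = 36.5·245.5000 = 8960.7500
edge 3: (16.5,39.5)→(6.5,27.5)  cross = 16.5·27.5 − 6.5·39.5 = 197.0000; (r_i+r_j)·cross = 23·197.0000 = 4531.0000
edge 4: (6.5,27.5)→(4.5,0.5)  cross = 6.5·0.5 − 4.5·27.5 = -120.5000; (r_i+r_j)·cross = 11·-120.5000 = -1325.5000
Σcross = 714.7500 → A = |Σcross|/2 = 357.3750 mm²
Σ(r_i+r_j)·cross = 26619.3750 → first moment M = |Σ|/6 = 4436.5625
R_c = M/A = 4436.5625/357.3750 = 12.4143 mm
θ = 194° = 3.385939 rad
V = θ·R_c·A = 3.385939·12.4143·357.3750 = 15021.929 mm³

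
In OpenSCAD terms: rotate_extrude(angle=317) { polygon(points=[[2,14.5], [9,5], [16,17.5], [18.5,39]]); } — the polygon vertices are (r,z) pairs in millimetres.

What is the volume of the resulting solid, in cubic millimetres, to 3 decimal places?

Profile (r,z), 4 vertices: (2,14.5) (9,5) (16,17.5) (18.5,39)
edge 0: (2,14.5)→(9,5)  cross = 2·5 − 9·14.5 = -120.5000; (r_i+r_j)·cross = 11·-120.5000 = -1325.5000
edge 1: (9,5)→(16,17.5)  cross = 9·17.5 − 16·5 = 77.5000; (r_i+r_j)·cross = 25·77.5000 = 1937.5000
edge 2: (16,17.5)→(18.5,39)  cross = 16·39 − 18.5·17.5 = 300.2500; (r_i+r_j)·cross = 34.5·300.2500 = 10358.6250
edge 3: (18.5,39)→(2,14.5)  cross = 18.5·14.5 − 2·39 = 190.2500; (r_i+r_j)·cross = 20.5·190.2500 = 3900.1250
Σcross = 447.5000 → A = |Σcross|/2 = 223.7500 mm²
Σ(r_i+r_j)·cross = 14870.7500 → first moment M = |Σ|/6 = 2478.4583
R_c = M/A = 2478.4583/223.7500 = 11.0769 mm
θ = 317° = 5.532694 rad
V = θ·R_c·A = 5.532694·11.0769·223.7500 = 13712.551 mm³

Volume = 13712.551 mm³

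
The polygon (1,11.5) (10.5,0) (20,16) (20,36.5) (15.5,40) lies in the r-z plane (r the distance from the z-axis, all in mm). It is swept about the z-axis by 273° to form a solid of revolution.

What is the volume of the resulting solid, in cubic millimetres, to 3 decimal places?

Volume = 24405.341 mm³

Profile (r,z), 5 vertices: (1,11.5) (10.5,0) (20,16) (20,36.5) (15.5,40)
edge 0: (1,11.5)→(10.5,0)  cross = 1·0 − 10.5·11.5 = -120.7500; (r_i+r_j)·cross = 11.5·-120.7500 = -1388.6250
edge 1: (10.5,0)→(20,16)  cross = 10.5·16 − 20·0 = 168.0000; (r_i+r_j)·cross = 30.5·168.0000 = 5124.0000
edge 2: (20,16)→(20,36.5)  cross = 20·36.5 − 20·16 = 410.0000; (r_i+r_j)·cross = 40·410.0000 = 16400.0000
edge 3: (20,36.5)→(15.5,40)  cross = 20·40 − 15.5·36.5 = 234.2500; (r_i+r_j)·cross = 35.5·234.2500 = 8315.8750
edge 4: (15.5,40)→(1,11.5)  cross = 15.5·11.5 − 1·40 = 138.2500; (r_i+r_j)·cross = 16.5·138.2500 = 2281.1250
Σcross = 829.7500 → A = |Σcross|/2 = 414.8750 mm²
Σ(r_i+r_j)·cross = 30732.3750 → first moment M = |Σ|/6 = 5122.0625
R_c = M/A = 5122.0625/414.8750 = 12.3460 mm
θ = 273° = 4.764749 rad
V = θ·R_c·A = 4.764749·12.3460·414.8750 = 24405.341 mm³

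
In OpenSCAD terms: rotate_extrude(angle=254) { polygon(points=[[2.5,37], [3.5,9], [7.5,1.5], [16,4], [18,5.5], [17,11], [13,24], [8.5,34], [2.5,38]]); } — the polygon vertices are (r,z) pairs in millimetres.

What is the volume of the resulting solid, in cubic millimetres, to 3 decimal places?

Volume = 13807.927 mm³

Profile (r,z), 9 vertices: (2.5,37) (3.5,9) (7.5,1.5) (16,4) (18,5.5) (17,11) (13,24) (8.5,34) (2.5,38)
edge 0: (2.5,37)→(3.5,9)  cross = 2.5·9 − 3.5·37 = -107.0000; (r_i+r_j)·cross = 6·-107.0000 = -642.0000
edge 1: (3.5,9)→(7.5,1.5)  cross = 3.5·1.5 − 7.5·9 = -62.2500; (r_i+r_j)·cross = 11·-62.2500 = -684.7500
edge 2: (7.5,1.5)→(16,4)  cross = 7.5·4 − 16·1.5 = 6.0000; (r_i+r_j)·cross = 23.5·6.0000 = 141.0000
edge 3: (16,4)→(18,5.5)  cross = 16·5.5 − 18·4 = 16.0000; (r_i+r_j)·cross = 34·16.0000 = 544.0000
edge 4: (18,5.5)→(17,11)  cross = 18·11 − 17·5.5 = 104.5000; (r_i+r_j)·cross = 35·104.5000 = 3657.5000
edge 5: (17,11)→(13,24)  cross = 17·24 − 13·11 = 265.0000; (r_i+r_j)·cross = 30·265.0000 = 7950.0000
edge 6: (13,24)→(8.5,34)  cross = 13·34 − 8.5·24 = 238.0000; (r_i+r_j)·cross = 21.5·238.0000 = 5117.0000
edge 7: (8.5,34)→(2.5,38)  cross = 8.5·38 − 2.5·34 = 238.0000; (r_i+r_j)·cross = 11·238.0000 = 2618.0000
edge 8: (2.5,38)→(2.5,37)  cross = 2.5·37 − 2.5·38 = -2.5000; (r_i+r_j)·cross = 5·-2.5000 = -12.5000
Σcross = 695.7500 → A = |Σcross|/2 = 347.8750 mm²
Σ(r_i+r_j)·cross = 18688.2500 → first moment M = |Σ|/6 = 3114.7083
R_c = M/A = 3114.7083/347.8750 = 8.9535 mm
θ = 254° = 4.433136 rad
V = θ·R_c·A = 4.433136·8.9535·347.8750 = 13807.927 mm³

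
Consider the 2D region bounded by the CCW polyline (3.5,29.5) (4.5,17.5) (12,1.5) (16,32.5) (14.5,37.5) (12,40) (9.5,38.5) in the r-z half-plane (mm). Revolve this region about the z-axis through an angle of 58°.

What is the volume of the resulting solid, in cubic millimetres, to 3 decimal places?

Profile (r,z), 7 vertices: (3.5,29.5) (4.5,17.5) (12,1.5) (16,32.5) (14.5,37.5) (12,40) (9.5,38.5)
edge 0: (3.5,29.5)→(4.5,17.5)  cross = 3.5·17.5 − 4.5·29.5 = -71.5000; (r_i+r_j)·cross = 8·-71.5000 = -572.0000
edge 1: (4.5,17.5)→(12,1.5)  cross = 4.5·1.5 − 12·17.5 = -203.2500; (r_i+r_j)·cross = 16.5·-203.2500 = -3353.6250
edge 2: (12,1.5)→(16,32.5)  cross = 12·32.5 − 16·1.5 = 366.0000; (r_i+r_j)·cross = 28·366.0000 = 10248.0000
edge 3: (16,32.5)→(14.5,37.5)  cross = 16·37.5 − 14.5·32.5 = 128.7500; (r_i+r_j)·cross = 30.5·128.7500 = 3926.8750
edge 4: (14.5,37.5)→(12,40)  cross = 14.5·40 − 12·37.5 = 130.0000; (r_i+r_j)·cross = 26.5·130.0000 = 3445.0000
edge 5: (12,40)→(9.5,38.5)  cross = 12·38.5 − 9.5·40 = 82.0000; (r_i+r_j)·cross = 21.5·82.0000 = 1763.0000
edge 6: (9.5,38.5)→(3.5,29.5)  cross = 9.5·29.5 − 3.5·38.5 = 145.5000; (r_i+r_j)·cross = 13·145.5000 = 1891.5000
Σcross = 577.5000 → A = |Σcross|/2 = 288.7500 mm²
Σ(r_i+r_j)·cross = 17348.7500 → first moment M = |Σ|/6 = 2891.4583
R_c = M/A = 2891.4583/288.7500 = 10.0137 mm
θ = 58° = 1.012291 rad
V = θ·R_c·A = 1.012291·10.0137·288.7500 = 2926.997 mm³

Volume = 2926.997 mm³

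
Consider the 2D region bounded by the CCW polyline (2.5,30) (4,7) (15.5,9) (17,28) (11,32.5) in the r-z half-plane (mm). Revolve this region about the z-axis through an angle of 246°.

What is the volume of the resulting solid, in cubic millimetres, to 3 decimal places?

Profile (r,z), 5 vertices: (2.5,30) (4,7) (15.5,9) (17,28) (11,32.5)
edge 0: (2.5,30)→(4,7)  cross = 2.5·7 − 4·30 = -102.5000; (r_i+r_j)·cross = 6.5·-102.5000 = -666.2500
edge 1: (4,7)→(15.5,9)  cross = 4·9 − 15.5·7 = -72.5000; (r_i+r_j)·cross = 19.5·-72.5000 = -1413.7500
edge 2: (15.5,9)→(17,28)  cross = 15.5·28 − 17·9 = 281.0000; (r_i+r_j)·cross = 32.5·281.0000 = 9132.5000
edge 3: (17,28)→(11,32.5)  cross = 17·32.5 − 11·28 = 244.5000; (r_i+r_j)·cross = 28·244.5000 = 6846.0000
edge 4: (11,32.5)→(2.5,30)  cross = 11·30 − 2.5·32.5 = 248.7500; (r_i+r_j)·cross = 13.5·248.7500 = 3358.1250
Σcross = 599.2500 → A = |Σcross|/2 = 299.6250 mm²
Σ(r_i+r_j)·cross = 17256.6250 → first moment M = |Σ|/6 = 2876.1042
R_c = M/A = 2876.1042/299.6250 = 9.5990 mm
θ = 246° = 4.293510 rad
V = θ·R_c·A = 4.293510·9.5990·299.6250 = 12348.582 mm³

Volume = 12348.582 mm³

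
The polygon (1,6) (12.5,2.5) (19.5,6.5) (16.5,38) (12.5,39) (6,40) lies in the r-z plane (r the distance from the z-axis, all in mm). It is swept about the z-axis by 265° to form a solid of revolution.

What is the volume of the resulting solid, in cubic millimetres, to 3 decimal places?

Profile (r,z), 6 vertices: (1,6) (12.5,2.5) (19.5,6.5) (16.5,38) (12.5,39) (6,40)
edge 0: (1,6)→(12.5,2.5)  cross = 1·2.5 − 12.5·6 = -72.5000; (r_i+r_j)·cross = 13.5·-72.5000 = -978.7500
edge 1: (12.5,2.5)→(19.5,6.5)  cross = 12.5·6.5 − 19.5·2.5 = 32.5000; (r_i+r_j)·cross = 32·32.5000 = 1040.0000
edge 2: (19.5,6.5)→(16.5,38)  cross = 19.5·38 − 16.5·6.5 = 633.7500; (r_i+r_j)·cross = 36·633.7500 = 22815.0000
edge 3: (16.5,38)→(12.5,39)  cross = 16.5·39 − 12.5·38 = 168.5000; (r_i+r_j)·cross = 29·168.5000 = 4886.5000
edge 4: (12.5,39)→(6,40)  cross = 12.5·40 − 6·39 = 266.0000; (r_i+r_j)·cross = 18.5·266.0000 = 4921.0000
edge 5: (6,40)→(1,6)  cross = 6·6 − 1·40 = -4.0000; (r_i+r_j)·cross = 7·-4.0000 = -28.0000
Σcross = 1024.2500 → A = |Σcross|/2 = 512.1250 mm²
Σ(r_i+r_j)·cross = 32655.7500 → first moment M = |Σ|/6 = 5442.6250
R_c = M/A = 5442.6250/512.1250 = 10.6275 mm
θ = 265° = 4.625123 rad
V = θ·R_c·A = 4.625123·10.6275·512.1250 = 25172.807 mm³

Volume = 25172.807 mm³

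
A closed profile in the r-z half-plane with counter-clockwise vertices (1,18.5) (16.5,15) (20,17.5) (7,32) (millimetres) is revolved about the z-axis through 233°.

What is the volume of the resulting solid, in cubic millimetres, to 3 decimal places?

Volume = 6277.840 mm³

Profile (r,z), 4 vertices: (1,18.5) (16.5,15) (20,17.5) (7,32)
edge 0: (1,18.5)→(16.5,15)  cross = 1·15 − 16.5·18.5 = -290.2500; (r_i+r_j)·cross = 17.5·-290.2500 = -5079.3750
edge 1: (16.5,15)→(20,17.5)  cross = 16.5·17.5 − 20·15 = -11.2500; (r_i+r_j)·cross = 36.5·-11.2500 = -410.6250
edge 2: (20,17.5)→(7,32)  cross = 20·32 − 7·17.5 = 517.5000; (r_i+r_j)·cross = 27·517.5000 = 13972.5000
edge 3: (7,32)→(1,18.5)  cross = 7·18.5 − 1·32 = 97.5000; (r_i+r_j)·cross = 8·97.5000 = 780.0000
Σcross = 313.5000 → A = |Σcross|/2 = 156.7500 mm²
Σ(r_i+r_j)·cross = 9262.5000 → first moment M = |Σ|/6 = 1543.7500
R_c = M/A = 1543.7500/156.7500 = 9.8485 mm
θ = 233° = 4.066617 rad
V = θ·R_c·A = 4.066617·9.8485·156.7500 = 6277.840 mm³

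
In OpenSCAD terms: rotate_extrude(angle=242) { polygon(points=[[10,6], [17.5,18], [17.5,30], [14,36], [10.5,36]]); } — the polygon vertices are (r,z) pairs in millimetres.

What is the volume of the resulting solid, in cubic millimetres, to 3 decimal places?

Profile (r,z), 5 vertices: (10,6) (17.5,18) (17.5,30) (14,36) (10.5,36)
edge 0: (10,6)→(17.5,18)  cross = 10·18 − 17.5·6 = 75.0000; (r_i+r_j)·cross = 27.5·75.0000 = 2062.5000
edge 1: (17.5,18)→(17.5,30)  cross = 17.5·30 − 17.5·18 = 210.0000; (r_i+r_j)·cross = 35·210.0000 = 7350.0000
edge 2: (17.5,30)→(14,36)  cross = 17.5·36 − 14·30 = 210.0000; (r_i+r_j)·cross = 31.5·210.0000 = 6615.0000
edge 3: (14,36)→(10.5,36)  cross = 14·36 − 10.5·36 = 126.0000; (r_i+r_j)·cross = 24.5·126.0000 = 3087.0000
edge 4: (10.5,36)→(10,6)  cross = 10.5·6 − 10·36 = -297.0000; (r_i+r_j)·cross = 20.5·-297.0000 = -6088.5000
Σcross = 324.0000 → A = |Σcross|/2 = 162.0000 mm²
Σ(r_i+r_j)·cross = 13026.0000 → first moment M = |Σ|/6 = 2171.0000
R_c = M/A = 2171.0000/162.0000 = 13.4012 mm
θ = 242° = 4.223697 rad
V = θ·R_c·A = 4.223697·13.4012·162.0000 = 9169.646 mm³

Volume = 9169.646 mm³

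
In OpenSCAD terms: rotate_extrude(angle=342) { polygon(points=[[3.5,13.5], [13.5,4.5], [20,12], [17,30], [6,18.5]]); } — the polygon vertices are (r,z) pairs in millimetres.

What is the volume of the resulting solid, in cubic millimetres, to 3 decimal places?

Profile (r,z), 5 vertices: (3.5,13.5) (13.5,4.5) (20,12) (17,30) (6,18.5)
edge 0: (3.5,13.5)→(13.5,4.5)  cross = 3.5·4.5 − 13.5·13.5 = -166.5000; (r_i+r_j)·cross = 17·-166.5000 = -2830.5000
edge 1: (13.5,4.5)→(20,12)  cross = 13.5·12 − 20·4.5 = 72.0000; (r_i+r_j)·cross = 33.5·72.0000 = 2412.0000
edge 2: (20,12)→(17,30)  cross = 20·30 − 17·12 = 396.0000; (r_i+r_j)·cross = 37·396.0000 = 14652.0000
edge 3: (17,30)→(6,18.5)  cross = 17·18.5 − 6·30 = 134.5000; (r_i+r_j)·cross = 23·134.5000 = 3093.5000
edge 4: (6,18.5)→(3.5,13.5)  cross = 6·13.5 − 3.5·18.5 = 16.2500; (r_i+r_j)·cross = 9.5·16.2500 = 154.3750
Σcross = 452.2500 → A = |Σcross|/2 = 226.1250 mm²
Σ(r_i+r_j)·cross = 17481.3750 → first moment M = |Σ|/6 = 2913.5625
R_c = M/A = 2913.5625/226.1250 = 12.8847 mm
θ = 342° = 5.969026 rad
V = θ·R_c·A = 5.969026·12.8847·226.1250 = 17391.130 mm³

Volume = 17391.130 mm³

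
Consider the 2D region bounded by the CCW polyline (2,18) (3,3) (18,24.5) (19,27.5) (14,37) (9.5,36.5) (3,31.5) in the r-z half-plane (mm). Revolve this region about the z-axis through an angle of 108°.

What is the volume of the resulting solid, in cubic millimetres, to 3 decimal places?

Profile (r,z), 7 vertices: (2,18) (3,3) (18,24.5) (19,27.5) (14,37) (9.5,36.5) (3,31.5)
edge 0: (2,18)→(3,3)  cross = 2·3 − 3·18 = -48.0000; (r_i+r_j)·cross = 5·-48.0000 = -240.0000
edge 1: (3,3)→(18,24.5)  cross = 3·24.5 − 18·3 = 19.5000; (r_i+r_j)·cross = 21·19.5000 = 409.5000
edge 2: (18,24.5)→(19,27.5)  cross = 18·27.5 − 19·24.5 = 29.5000; (r_i+r_j)·cross = 37·29.5000 = 1091.5000
edge 3: (19,27.5)→(14,37)  cross = 19·37 − 14·27.5 = 318.0000; (r_i+r_j)·cross = 33·318.0000 = 10494.0000
edge 4: (14,37)→(9.5,36.5)  cross = 14·36.5 − 9.5·37 = 159.5000; (r_i+r_j)·cross = 23.5·159.5000 = 3748.2500
edge 5: (9.5,36.5)→(3,31.5)  cross = 9.5·31.5 − 3·36.5 = 189.7500; (r_i+r_j)·cross = 12.5·189.7500 = 2371.8750
edge 6: (3,31.5)→(2,18)  cross = 3·18 − 2·31.5 = -9.0000; (r_i+r_j)·cross = 5·-9.0000 = -45.0000
Σcross = 659.2500 → A = |Σcross|/2 = 329.6250 mm²
Σ(r_i+r_j)·cross = 17830.1250 → first moment M = |Σ|/6 = 2971.6875
R_c = M/A = 2971.6875/329.6250 = 9.0154 mm
θ = 108° = 1.884956 rad
V = θ·R_c·A = 1.884956·9.0154·329.6250 = 5601.499 mm³

Volume = 5601.499 mm³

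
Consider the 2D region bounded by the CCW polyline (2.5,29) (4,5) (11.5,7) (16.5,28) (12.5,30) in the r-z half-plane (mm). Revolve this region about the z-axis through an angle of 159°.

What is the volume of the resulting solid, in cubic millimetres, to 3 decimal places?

Profile (r,z), 5 vertices: (2.5,29) (4,5) (11.5,7) (16.5,28) (12.5,30)
edge 0: (2.5,29)→(4,5)  cross = 2.5·5 − 4·29 = -103.5000; (r_i+r_j)·cross = 6.5·-103.5000 = -672.7500
edge 1: (4,5)→(11.5,7)  cross = 4·7 − 11.5·5 = -29.5000; (r_i+r_j)·cross = 15.5·-29.5000 = -457.2500
edge 2: (11.5,7)→(16.5,28)  cross = 11.5·28 − 16.5·7 = 206.5000; (r_i+r_j)·cross = 28·206.5000 = 5782.0000
edge 3: (16.5,28)→(12.5,30)  cross = 16.5·30 − 12.5·28 = 145.0000; (r_i+r_j)·cross = 29·145.0000 = 4205.0000
edge 4: (12.5,30)→(2.5,29)  cross = 12.5·29 − 2.5·30 = 287.5000; (r_i+r_j)·cross = 15·287.5000 = 4312.5000
Σcross = 506.0000 → A = |Σcross|/2 = 253.0000 mm²
Σ(r_i+r_j)·cross = 13169.5000 → first moment M = |Σ|/6 = 2194.9167
R_c = M/A = 2194.9167/253.0000 = 8.6756 mm
θ = 159° = 2.775074 rad
V = θ·R_c·A = 2.775074·8.6756·253.0000 = 6091.055 mm³

Volume = 6091.055 mm³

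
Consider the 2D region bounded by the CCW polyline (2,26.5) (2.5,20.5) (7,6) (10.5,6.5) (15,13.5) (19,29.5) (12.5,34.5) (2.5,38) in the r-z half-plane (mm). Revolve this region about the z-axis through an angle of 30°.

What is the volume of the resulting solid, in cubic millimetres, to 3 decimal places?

Volume = 1800.460 mm³

Profile (r,z), 8 vertices: (2,26.5) (2.5,20.5) (7,6) (10.5,6.5) (15,13.5) (19,29.5) (12.5,34.5) (2.5,38)
edge 0: (2,26.5)→(2.5,20.5)  cross = 2·20.5 − 2.5·26.5 = -25.2500; (r_i+r_j)·cross = 4.5·-25.2500 = -113.6250
edge 1: (2.5,20.5)→(7,6)  cross = 2.5·6 − 7·20.5 = -128.5000; (r_i+r_j)·cross = 9.5·-128.5000 = -1220.7500
edge 2: (7,6)→(10.5,6.5)  cross = 7·6.5 − 10.5·6 = -17.5000; (r_i+r_j)·cross = 17.5·-17.5000 = -306.2500
edge 3: (10.5,6.5)→(15,13.5)  cross = 10.5·13.5 − 15·6.5 = 44.2500; (r_i+r_j)·cross = 25.5·44.2500 = 1128.3750
edge 4: (15,13.5)→(19,29.5)  cross = 15·29.5 − 19·13.5 = 186.0000; (r_i+r_j)·cross = 34·186.0000 = 6324.0000
edge 5: (19,29.5)→(12.5,34.5)  cross = 19·34.5 − 12.5·29.5 = 286.7500; (r_i+r_j)·cross = 31.5·286.7500 = 9032.6250
edge 6: (12.5,34.5)→(2.5,38)  cross = 12.5·38 − 2.5·34.5 = 388.7500; (r_i+r_j)·cross = 15·388.7500 = 5831.2500
edge 7: (2.5,38)→(2,26.5)  cross = 2.5·26.5 − 2·38 = -9.7500; (r_i+r_j)·cross = 4.5·-9.7500 = -43.8750
Σcross = 724.7500 → A = |Σcross|/2 = 362.3750 mm²
Σ(r_i+r_j)·cross = 20631.7500 → first moment M = |Σ|/6 = 3438.6250
R_c = M/A = 3438.6250/362.3750 = 9.4891 mm
θ = 30° = 0.523599 rad
V = θ·R_c·A = 0.523599·9.4891·362.3750 = 1800.460 mm³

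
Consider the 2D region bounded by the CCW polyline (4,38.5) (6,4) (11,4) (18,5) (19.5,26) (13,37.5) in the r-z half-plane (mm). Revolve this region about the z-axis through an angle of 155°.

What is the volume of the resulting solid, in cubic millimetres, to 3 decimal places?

Profile (r,z), 6 vertices: (4,38.5) (6,4) (11,4) (18,5) (19.5,26) (13,37.5)
edge 0: (4,38.5)→(6,4)  cross = 4·4 − 6·38.5 = -215.0000; (r_i+r_j)·cross = 10·-215.0000 = -2150.0000
edge 1: (6,4)→(11,4)  cross = 6·4 − 11·4 = -20.0000; (r_i+r_j)·cross = 17·-20.0000 = -340.0000
edge 2: (11,4)→(18,5)  cross = 11·5 − 18·4 = -17.0000; (r_i+r_j)·cross = 29·-17.0000 = -493.0000
edge 3: (18,5)→(19.5,26)  cross = 18·26 − 19.5·5 = 370.5000; (r_i+r_j)·cross = 37.5·370.5000 = 13893.7500
edge 4: (19.5,26)→(13,37.5)  cross = 19.5·37.5 − 13·26 = 393.2500; (r_i+r_j)·cross = 32.5·393.2500 = 12780.6250
edge 5: (13,37.5)→(4,38.5)  cross = 13·38.5 − 4·37.5 = 350.5000; (r_i+r_j)·cross = 17·350.5000 = 5958.5000
Σcross = 862.2500 → A = |Σcross|/2 = 431.1250 mm²
Σ(r_i+r_j)·cross = 29649.8750 → first moment M = |Σ|/6 = 4941.6458
R_c = M/A = 4941.6458/431.1250 = 11.4622 mm
θ = 155° = 2.705260 rad
V = θ·R_c·A = 2.705260·11.4622·431.1250 = 13368.438 mm³

Volume = 13368.438 mm³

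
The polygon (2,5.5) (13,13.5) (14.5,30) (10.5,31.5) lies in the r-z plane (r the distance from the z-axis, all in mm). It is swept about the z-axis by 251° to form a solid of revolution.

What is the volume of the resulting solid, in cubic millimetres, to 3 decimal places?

Volume = 5952.380 mm³

Profile (r,z), 4 vertices: (2,5.5) (13,13.5) (14.5,30) (10.5,31.5)
edge 0: (2,5.5)→(13,13.5)  cross = 2·13.5 − 13·5.5 = -44.5000; (r_i+r_j)·cross = 15·-44.5000 = -667.5000
edge 1: (13,13.5)→(14.5,30)  cross = 13·30 − 14.5·13.5 = 194.2500; (r_i+r_j)·cross = 27.5·194.2500 = 5341.8750
edge 2: (14.5,30)→(10.5,31.5)  cross = 14.5·31.5 − 10.5·30 = 141.7500; (r_i+r_j)·cross = 25·141.7500 = 3543.7500
edge 3: (10.5,31.5)→(2,5.5)  cross = 10.5·5.5 − 2·31.5 = -5.2500; (r_i+r_j)·cross = 12.5·-5.2500 = -65.6250
Σcross = 286.2500 → A = |Σcross|/2 = 143.1250 mm²
Σ(r_i+r_j)·cross = 8152.5000 → first moment M = |Σ|/6 = 1358.7500
R_c = M/A = 1358.7500/143.1250 = 9.4934 mm
θ = 251° = 4.380776 rad
V = θ·R_c·A = 4.380776·9.4934·143.1250 = 5952.380 mm³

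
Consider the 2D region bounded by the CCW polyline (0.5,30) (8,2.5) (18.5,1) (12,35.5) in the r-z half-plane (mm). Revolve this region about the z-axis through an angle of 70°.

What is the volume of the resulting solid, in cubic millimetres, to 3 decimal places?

Volume = 4255.694 mm³

Profile (r,z), 4 vertices: (0.5,30) (8,2.5) (18.5,1) (12,35.5)
edge 0: (0.5,30)→(8,2.5)  cross = 0.5·2.5 − 8·30 = -238.7500; (r_i+r_j)·cross = 8.5·-238.7500 = -2029.3750
edge 1: (8,2.5)→(18.5,1)  cross = 8·1 − 18.5·2.5 = -38.2500; (r_i+r_j)·cross = 26.5·-38.2500 = -1013.6250
edge 2: (18.5,1)→(12,35.5)  cross = 18.5·35.5 − 12·1 = 644.7500; (r_i+r_j)·cross = 30.5·644.7500 = 19664.8750
edge 3: (12,35.5)→(0.5,30)  cross = 12·30 − 0.5·35.5 = 342.2500; (r_i+r_j)·cross = 12.5·342.2500 = 4278.1250
Σcross = 710.0000 → A = |Σcross|/2 = 355.0000 mm²
Σ(r_i+r_j)·cross = 20900.0000 → first moment M = |Σ|/6 = 3483.3333
R_c = M/A = 3483.3333/355.0000 = 9.8122 mm
θ = 70° = 1.221730 rad
V = θ·R_c·A = 1.221730·9.8122·355.0000 = 4255.694 mm³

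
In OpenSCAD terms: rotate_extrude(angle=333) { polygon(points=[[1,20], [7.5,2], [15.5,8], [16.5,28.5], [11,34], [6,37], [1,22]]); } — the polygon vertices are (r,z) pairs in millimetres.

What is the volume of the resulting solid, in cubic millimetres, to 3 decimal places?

Volume = 19604.906 mm³

Profile (r,z), 7 vertices: (1,20) (7.5,2) (15.5,8) (16.5,28.5) (11,34) (6,37) (1,22)
edge 0: (1,20)→(7.5,2)  cross = 1·2 − 7.5·20 = -148.0000; (r_i+r_j)·cross = 8.5·-148.0000 = -1258.0000
edge 1: (7.5,2)→(15.5,8)  cross = 7.5·8 − 15.5·2 = 29.0000; (r_i+r_j)·cross = 23·29.0000 = 667.0000
edge 2: (15.5,8)→(16.5,28.5)  cross = 15.5·28.5 − 16.5·8 = 309.7500; (r_i+r_j)·cross = 32·309.7500 = 9912.0000
edge 3: (16.5,28.5)→(11,34)  cross = 16.5·34 − 11·28.5 = 247.5000; (r_i+r_j)·cross = 27.5·247.5000 = 6806.2500
edge 4: (11,34)→(6,37)  cross = 11·37 − 6·34 = 203.0000; (r_i+r_j)·cross = 17·203.0000 = 3451.0000
edge 5: (6,37)→(1,22)  cross = 6·22 − 1·37 = 95.0000; (r_i+r_j)·cross = 7·95.0000 = 665.0000
edge 6: (1,22)→(1,20)  cross = 1·20 − 1·22 = -2.0000; (r_i+r_j)·cross = 2·-2.0000 = -4.0000
Σcross = 734.2500 → A = |Σcross|/2 = 367.1250 mm²
Σ(r_i+r_j)·cross = 20239.2500 → first moment M = |Σ|/6 = 3373.2083
R_c = M/A = 3373.2083/367.1250 = 9.1882 mm
θ = 333° = 5.811946 rad
V = θ·R_c·A = 5.811946·9.1882·367.1250 = 19604.906 mm³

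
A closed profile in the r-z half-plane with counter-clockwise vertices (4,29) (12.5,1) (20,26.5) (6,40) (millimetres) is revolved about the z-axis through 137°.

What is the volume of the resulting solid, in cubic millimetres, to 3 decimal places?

Volume = 8371.394 mm³

Profile (r,z), 4 vertices: (4,29) (12.5,1) (20,26.5) (6,40)
edge 0: (4,29)→(12.5,1)  cross = 4·1 − 12.5·29 = -358.5000; (r_i+r_j)·cross = 16.5·-358.5000 = -5915.2500
edge 1: (12.5,1)→(20,26.5)  cross = 12.5·26.5 − 20·1 = 311.2500; (r_i+r_j)·cross = 32.5·311.2500 = 10115.6250
edge 2: (20,26.5)→(6,40)  cross = 20·40 − 6·26.5 = 641.0000; (r_i+r_j)·cross = 26·641.0000 = 16666.0000
edge 3: (6,40)→(4,29)  cross = 6·29 − 4·40 = 14.0000; (r_i+r_j)·cross = 10·14.0000 = 140.0000
Σcross = 607.7500 → A = |Σcross|/2 = 303.8750 mm²
Σ(r_i+r_j)·cross = 21006.3750 → first moment M = |Σ|/6 = 3501.0625
R_c = M/A = 3501.0625/303.8750 = 11.5214 mm
θ = 137° = 2.391101 rad
V = θ·R_c·A = 2.391101·11.5214·303.8750 = 8371.394 mm³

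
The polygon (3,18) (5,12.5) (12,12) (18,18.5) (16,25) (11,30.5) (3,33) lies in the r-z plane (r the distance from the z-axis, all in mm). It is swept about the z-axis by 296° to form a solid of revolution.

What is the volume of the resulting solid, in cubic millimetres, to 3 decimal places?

Volume = 10976.399 mm³

Profile (r,z), 7 vertices: (3,18) (5,12.5) (12,12) (18,18.5) (16,25) (11,30.5) (3,33)
edge 0: (3,18)→(5,12.5)  cross = 3·12.5 − 5·18 = -52.5000; (r_i+r_j)·cross = 8·-52.5000 = -420.0000
edge 1: (5,12.5)→(12,12)  cross = 5·12 − 12·12.5 = -90.0000; (r_i+r_j)·cross = 17·-90.0000 = -1530.0000
edge 2: (12,12)→(18,18.5)  cross = 12·18.5 − 18·12 = 6.0000; (r_i+r_j)·cross = 30·6.0000 = 180.0000
edge 3: (18,18.5)→(16,25)  cross = 18·25 − 16·18.5 = 154.0000; (r_i+r_j)·cross = 34·154.0000 = 5236.0000
edge 4: (16,25)→(11,30.5)  cross = 16·30.5 − 11·25 = 213.0000; (r_i+r_j)·cross = 27·213.0000 = 5751.0000
edge 5: (11,30.5)→(3,33)  cross = 11·33 − 3·30.5 = 271.5000; (r_i+r_j)·cross = 14·271.5000 = 3801.0000
edge 6: (3,33)→(3,18)  cross = 3·18 − 3·33 = -45.0000; (r_i+r_j)·cross = 6·-45.0000 = -270.0000
Σcross = 457.0000 → A = |Σcross|/2 = 228.5000 mm²
Σ(r_i+r_j)·cross = 12748.0000 → first moment M = |Σ|/6 = 2124.6667
R_c = M/A = 2124.6667/228.5000 = 9.2983 mm
θ = 296° = 5.166175 rad
V = θ·R_c·A = 5.166175·9.2983·228.5000 = 10976.399 mm³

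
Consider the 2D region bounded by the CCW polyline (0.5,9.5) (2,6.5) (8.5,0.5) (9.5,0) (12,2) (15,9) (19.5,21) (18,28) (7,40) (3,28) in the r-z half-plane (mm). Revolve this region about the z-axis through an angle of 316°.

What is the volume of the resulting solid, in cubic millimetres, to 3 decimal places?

Profile (r,z), 10 vertices: (0.5,9.5) (2,6.5) (8.5,0.5) (9.5,0) (12,2) (15,9) (19.5,21) (18,28) (7,40) (3,28)
edge 0: (0.5,9.5)→(2,6.5)  cross = 0.5·6.5 − 2·9.5 = -15.7500; (r_i+r_j)·cross = 2.5·-15.7500 = -39.3750
edge 1: (2,6.5)→(8.5,0.5)  cross = 2·0.5 − 8.5·6.5 = -54.2500; (r_i+r_j)·cross = 10.5·-54.2500 = -569.6250
edge 2: (8.5,0.5)→(9.5,0)  cross = 8.5·0 − 9.5·0.5 = -4.7500; (r_i+r_j)·cross = 18·-4.7500 = -85.5000
edge 3: (9.5,0)→(12,2)  cross = 9.5·2 − 12·0 = 19.0000; (r_i+r_j)·cross = 21.5·19.0000 = 408.5000
edge 4: (12,2)→(15,9)  cross = 12·9 − 15·2 = 78.0000; (r_i+r_j)·cross = 27·78.0000 = 2106.0000
edge 5: (15,9)→(19.5,21)  cross = 15·21 − 19.5·9 = 139.5000; (r_i+r_j)·cross = 34.5·139.5000 = 4812.7500
edge 6: (19.5,21)→(18,28)  cross = 19.5·28 − 18·21 = 168.0000; (r_i+r_j)·cross = 37.5·168.0000 = 6300.0000
edge 7: (18,28)→(7,40)  cross = 18·40 − 7·28 = 524.0000; (r_i+r_j)·cross = 25·524.0000 = 13100.0000
edge 8: (7,40)→(3,28)  cross = 7·28 − 3·40 = 76.0000; (r_i+r_j)·cross = 10·76.0000 = 760.0000
edge 9: (3,28)→(0.5,9.5)  cross = 3·9.5 − 0.5·28 = 14.5000; (r_i+r_j)·cross = 3.5·14.5000 = 50.7500
Σcross = 944.2500 → A = |Σcross|/2 = 472.1250 mm²
Σ(r_i+r_j)·cross = 26843.5000 → first moment M = |Σ|/6 = 4473.9167
R_c = M/A = 4473.9167/472.1250 = 9.4761 mm
θ = 316° = 5.515240 rad
V = θ·R_c·A = 5.515240·9.4761·472.1250 = 24674.726 mm³

Volume = 24674.726 mm³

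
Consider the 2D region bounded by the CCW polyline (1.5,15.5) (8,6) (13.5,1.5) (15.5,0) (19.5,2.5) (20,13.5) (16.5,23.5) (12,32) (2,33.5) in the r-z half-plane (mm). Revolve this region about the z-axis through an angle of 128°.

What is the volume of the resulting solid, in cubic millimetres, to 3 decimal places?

Volume = 10138.594 mm³

Profile (r,z), 9 vertices: (1.5,15.5) (8,6) (13.5,1.5) (15.5,0) (19.5,2.5) (20,13.5) (16.5,23.5) (12,32) (2,33.5)
edge 0: (1.5,15.5)→(8,6)  cross = 1.5·6 − 8·15.5 = -115.0000; (r_i+r_j)·cross = 9.5·-115.0000 = -1092.5000
edge 1: (8,6)→(13.5,1.5)  cross = 8·1.5 − 13.5·6 = -69.0000; (r_i+r_j)·cross = 21.5·-69.0000 = -1483.5000
edge 2: (13.5,1.5)→(15.5,0)  cross = 13.5·0 − 15.5·1.5 = -23.2500; (r_i+r_j)·cross = 29·-23.2500 = -674.2500
edge 3: (15.5,0)→(19.5,2.5)  cross = 15.5·2.5 − 19.5·0 = 38.7500; (r_i+r_j)·cross = 35·38.7500 = 1356.2500
edge 4: (19.5,2.5)→(20,13.5)  cross = 19.5·13.5 − 20·2.5 = 213.2500; (r_i+r_j)·cross = 39.5·213.2500 = 8423.3750
edge 5: (20,13.5)→(16.5,23.5)  cross = 20·23.5 − 16.5·13.5 = 247.2500; (r_i+r_j)·cross = 36.5·247.2500 = 9024.6250
edge 6: (16.5,23.5)→(12,32)  cross = 16.5·32 − 12·23.5 = 246.0000; (r_i+r_j)·cross = 28.5·246.0000 = 7011.0000
edge 7: (12,32)→(2,33.5)  cross = 12·33.5 − 2·32 = 338.0000; (r_i+r_j)·cross = 14·338.0000 = 4732.0000
edge 8: (2,33.5)→(1.5,15.5)  cross = 2·15.5 − 1.5·33.5 = -19.2500; (r_i+r_j)·cross = 3.5·-19.2500 = -67.3750
Σcross = 856.7500 → A = |Σcross|/2 = 428.3750 mm²
Σ(r_i+r_j)·cross = 27229.6250 → first moment M = |Σ|/6 = 4538.2708
R_c = M/A = 4538.2708/428.3750 = 10.5942 mm
θ = 128° = 2.234021 rad
V = θ·R_c·A = 2.234021·10.5942·428.3750 = 10138.594 mm³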